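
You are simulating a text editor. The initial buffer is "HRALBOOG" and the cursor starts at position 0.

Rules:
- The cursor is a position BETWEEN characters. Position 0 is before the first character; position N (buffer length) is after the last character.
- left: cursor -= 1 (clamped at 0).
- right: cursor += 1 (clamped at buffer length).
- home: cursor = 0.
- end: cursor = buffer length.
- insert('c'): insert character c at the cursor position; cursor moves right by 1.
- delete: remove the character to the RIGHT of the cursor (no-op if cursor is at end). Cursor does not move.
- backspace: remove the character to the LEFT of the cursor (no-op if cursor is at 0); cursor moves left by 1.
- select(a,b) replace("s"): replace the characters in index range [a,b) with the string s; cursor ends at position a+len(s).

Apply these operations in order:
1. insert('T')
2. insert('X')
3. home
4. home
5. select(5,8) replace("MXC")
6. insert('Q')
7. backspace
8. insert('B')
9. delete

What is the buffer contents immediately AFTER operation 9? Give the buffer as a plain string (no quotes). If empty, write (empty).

After op 1 (insert('T')): buf='THRALBOOG' cursor=1
After op 2 (insert('X')): buf='TXHRALBOOG' cursor=2
After op 3 (home): buf='TXHRALBOOG' cursor=0
After op 4 (home): buf='TXHRALBOOG' cursor=0
After op 5 (select(5,8) replace("MXC")): buf='TXHRAMXCOG' cursor=8
After op 6 (insert('Q')): buf='TXHRAMXCQOG' cursor=9
After op 7 (backspace): buf='TXHRAMXCOG' cursor=8
After op 8 (insert('B')): buf='TXHRAMXCBOG' cursor=9
After op 9 (delete): buf='TXHRAMXCBG' cursor=9

Answer: TXHRAMXCBG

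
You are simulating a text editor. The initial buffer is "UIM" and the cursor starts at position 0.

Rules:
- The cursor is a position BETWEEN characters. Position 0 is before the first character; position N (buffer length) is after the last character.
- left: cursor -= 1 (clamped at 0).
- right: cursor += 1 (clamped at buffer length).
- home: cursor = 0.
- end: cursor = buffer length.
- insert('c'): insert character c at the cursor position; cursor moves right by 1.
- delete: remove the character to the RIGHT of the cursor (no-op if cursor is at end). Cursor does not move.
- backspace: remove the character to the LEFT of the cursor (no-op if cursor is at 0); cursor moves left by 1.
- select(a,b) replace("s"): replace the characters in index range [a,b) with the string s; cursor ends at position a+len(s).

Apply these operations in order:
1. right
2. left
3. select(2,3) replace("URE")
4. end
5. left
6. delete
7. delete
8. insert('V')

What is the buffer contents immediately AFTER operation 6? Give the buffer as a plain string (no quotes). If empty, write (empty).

After op 1 (right): buf='UIM' cursor=1
After op 2 (left): buf='UIM' cursor=0
After op 3 (select(2,3) replace("URE")): buf='UIURE' cursor=5
After op 4 (end): buf='UIURE' cursor=5
After op 5 (left): buf='UIURE' cursor=4
After op 6 (delete): buf='UIUR' cursor=4

Answer: UIUR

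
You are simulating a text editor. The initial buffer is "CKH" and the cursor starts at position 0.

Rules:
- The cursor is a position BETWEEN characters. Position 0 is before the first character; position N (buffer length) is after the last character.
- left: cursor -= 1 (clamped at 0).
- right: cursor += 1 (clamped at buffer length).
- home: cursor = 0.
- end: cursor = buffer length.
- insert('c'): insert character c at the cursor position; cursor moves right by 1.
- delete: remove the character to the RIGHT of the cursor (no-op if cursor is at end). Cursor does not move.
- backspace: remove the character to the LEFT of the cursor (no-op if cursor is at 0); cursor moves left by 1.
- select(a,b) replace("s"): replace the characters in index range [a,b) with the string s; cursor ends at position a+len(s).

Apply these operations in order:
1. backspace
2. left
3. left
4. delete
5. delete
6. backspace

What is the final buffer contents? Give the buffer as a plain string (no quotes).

After op 1 (backspace): buf='CKH' cursor=0
After op 2 (left): buf='CKH' cursor=0
After op 3 (left): buf='CKH' cursor=0
After op 4 (delete): buf='KH' cursor=0
After op 5 (delete): buf='H' cursor=0
After op 6 (backspace): buf='H' cursor=0

Answer: H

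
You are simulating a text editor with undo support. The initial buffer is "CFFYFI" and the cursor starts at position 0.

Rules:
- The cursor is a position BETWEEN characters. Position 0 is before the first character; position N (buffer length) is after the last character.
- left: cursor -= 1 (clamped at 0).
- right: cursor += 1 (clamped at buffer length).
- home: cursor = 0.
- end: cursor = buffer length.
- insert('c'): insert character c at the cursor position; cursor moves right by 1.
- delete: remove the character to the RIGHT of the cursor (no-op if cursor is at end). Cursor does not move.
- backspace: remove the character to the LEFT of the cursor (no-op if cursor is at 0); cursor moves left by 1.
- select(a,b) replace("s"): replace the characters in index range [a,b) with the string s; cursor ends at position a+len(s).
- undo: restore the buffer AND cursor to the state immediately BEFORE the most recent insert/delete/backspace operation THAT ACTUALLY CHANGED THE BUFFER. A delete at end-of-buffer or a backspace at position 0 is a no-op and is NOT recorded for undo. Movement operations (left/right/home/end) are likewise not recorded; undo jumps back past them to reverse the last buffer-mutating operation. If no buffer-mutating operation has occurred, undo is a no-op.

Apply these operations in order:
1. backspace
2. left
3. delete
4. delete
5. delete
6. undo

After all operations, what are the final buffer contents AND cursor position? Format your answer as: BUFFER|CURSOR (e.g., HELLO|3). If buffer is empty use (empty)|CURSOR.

After op 1 (backspace): buf='CFFYFI' cursor=0
After op 2 (left): buf='CFFYFI' cursor=0
After op 3 (delete): buf='FFYFI' cursor=0
After op 4 (delete): buf='FYFI' cursor=0
After op 5 (delete): buf='YFI' cursor=0
After op 6 (undo): buf='FYFI' cursor=0

Answer: FYFI|0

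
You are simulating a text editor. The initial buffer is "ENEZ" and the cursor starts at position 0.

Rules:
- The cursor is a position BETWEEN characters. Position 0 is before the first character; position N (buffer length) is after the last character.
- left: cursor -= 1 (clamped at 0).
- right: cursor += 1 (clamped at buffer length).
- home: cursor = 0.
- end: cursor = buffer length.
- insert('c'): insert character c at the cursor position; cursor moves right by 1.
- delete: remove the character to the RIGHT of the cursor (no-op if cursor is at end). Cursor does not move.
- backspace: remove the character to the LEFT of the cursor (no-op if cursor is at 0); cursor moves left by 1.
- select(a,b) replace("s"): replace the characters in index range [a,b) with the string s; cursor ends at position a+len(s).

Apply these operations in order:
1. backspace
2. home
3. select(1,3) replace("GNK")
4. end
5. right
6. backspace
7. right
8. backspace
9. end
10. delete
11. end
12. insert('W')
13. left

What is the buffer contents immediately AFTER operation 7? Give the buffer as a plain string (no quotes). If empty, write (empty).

Answer: EGNK

Derivation:
After op 1 (backspace): buf='ENEZ' cursor=0
After op 2 (home): buf='ENEZ' cursor=0
After op 3 (select(1,3) replace("GNK")): buf='EGNKZ' cursor=4
After op 4 (end): buf='EGNKZ' cursor=5
After op 5 (right): buf='EGNKZ' cursor=5
After op 6 (backspace): buf='EGNK' cursor=4
After op 7 (right): buf='EGNK' cursor=4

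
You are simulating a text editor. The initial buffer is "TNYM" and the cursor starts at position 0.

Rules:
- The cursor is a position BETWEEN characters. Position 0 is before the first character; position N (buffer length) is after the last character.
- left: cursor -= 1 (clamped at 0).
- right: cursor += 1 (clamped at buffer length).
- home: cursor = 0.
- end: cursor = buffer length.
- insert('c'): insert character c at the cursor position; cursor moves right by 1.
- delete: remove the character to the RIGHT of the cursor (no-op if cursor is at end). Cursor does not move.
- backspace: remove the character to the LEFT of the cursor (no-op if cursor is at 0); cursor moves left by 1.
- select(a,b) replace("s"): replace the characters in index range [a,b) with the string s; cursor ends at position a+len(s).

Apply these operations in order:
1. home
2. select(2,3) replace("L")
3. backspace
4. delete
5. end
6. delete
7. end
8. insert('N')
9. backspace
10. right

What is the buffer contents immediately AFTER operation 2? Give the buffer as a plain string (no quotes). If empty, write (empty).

After op 1 (home): buf='TNYM' cursor=0
After op 2 (select(2,3) replace("L")): buf='TNLM' cursor=3

Answer: TNLM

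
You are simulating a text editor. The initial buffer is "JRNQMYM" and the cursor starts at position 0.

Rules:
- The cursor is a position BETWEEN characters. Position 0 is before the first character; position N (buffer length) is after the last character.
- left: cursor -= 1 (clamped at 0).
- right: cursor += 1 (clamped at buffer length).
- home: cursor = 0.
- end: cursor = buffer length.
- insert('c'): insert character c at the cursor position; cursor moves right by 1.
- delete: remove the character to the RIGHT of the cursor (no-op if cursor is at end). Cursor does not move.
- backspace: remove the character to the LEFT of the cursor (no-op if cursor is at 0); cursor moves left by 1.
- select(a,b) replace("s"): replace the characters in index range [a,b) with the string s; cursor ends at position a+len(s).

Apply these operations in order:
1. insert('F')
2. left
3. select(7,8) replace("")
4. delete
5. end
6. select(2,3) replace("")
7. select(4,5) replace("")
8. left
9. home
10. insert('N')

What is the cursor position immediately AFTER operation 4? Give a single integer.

Answer: 7

Derivation:
After op 1 (insert('F')): buf='FJRNQMYM' cursor=1
After op 2 (left): buf='FJRNQMYM' cursor=0
After op 3 (select(7,8) replace("")): buf='FJRNQMY' cursor=7
After op 4 (delete): buf='FJRNQMY' cursor=7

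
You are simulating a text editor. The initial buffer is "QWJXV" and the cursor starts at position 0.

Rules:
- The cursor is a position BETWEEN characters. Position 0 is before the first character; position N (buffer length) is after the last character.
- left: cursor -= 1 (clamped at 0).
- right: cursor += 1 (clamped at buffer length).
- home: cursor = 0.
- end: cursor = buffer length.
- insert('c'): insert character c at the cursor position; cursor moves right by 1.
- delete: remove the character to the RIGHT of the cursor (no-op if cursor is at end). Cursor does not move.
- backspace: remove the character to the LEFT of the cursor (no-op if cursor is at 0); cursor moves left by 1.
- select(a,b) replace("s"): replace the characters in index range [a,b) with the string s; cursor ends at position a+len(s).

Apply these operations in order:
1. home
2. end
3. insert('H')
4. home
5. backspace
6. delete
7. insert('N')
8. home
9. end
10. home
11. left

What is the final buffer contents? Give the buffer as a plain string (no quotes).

Answer: NWJXVH

Derivation:
After op 1 (home): buf='QWJXV' cursor=0
After op 2 (end): buf='QWJXV' cursor=5
After op 3 (insert('H')): buf='QWJXVH' cursor=6
After op 4 (home): buf='QWJXVH' cursor=0
After op 5 (backspace): buf='QWJXVH' cursor=0
After op 6 (delete): buf='WJXVH' cursor=0
After op 7 (insert('N')): buf='NWJXVH' cursor=1
After op 8 (home): buf='NWJXVH' cursor=0
After op 9 (end): buf='NWJXVH' cursor=6
After op 10 (home): buf='NWJXVH' cursor=0
After op 11 (left): buf='NWJXVH' cursor=0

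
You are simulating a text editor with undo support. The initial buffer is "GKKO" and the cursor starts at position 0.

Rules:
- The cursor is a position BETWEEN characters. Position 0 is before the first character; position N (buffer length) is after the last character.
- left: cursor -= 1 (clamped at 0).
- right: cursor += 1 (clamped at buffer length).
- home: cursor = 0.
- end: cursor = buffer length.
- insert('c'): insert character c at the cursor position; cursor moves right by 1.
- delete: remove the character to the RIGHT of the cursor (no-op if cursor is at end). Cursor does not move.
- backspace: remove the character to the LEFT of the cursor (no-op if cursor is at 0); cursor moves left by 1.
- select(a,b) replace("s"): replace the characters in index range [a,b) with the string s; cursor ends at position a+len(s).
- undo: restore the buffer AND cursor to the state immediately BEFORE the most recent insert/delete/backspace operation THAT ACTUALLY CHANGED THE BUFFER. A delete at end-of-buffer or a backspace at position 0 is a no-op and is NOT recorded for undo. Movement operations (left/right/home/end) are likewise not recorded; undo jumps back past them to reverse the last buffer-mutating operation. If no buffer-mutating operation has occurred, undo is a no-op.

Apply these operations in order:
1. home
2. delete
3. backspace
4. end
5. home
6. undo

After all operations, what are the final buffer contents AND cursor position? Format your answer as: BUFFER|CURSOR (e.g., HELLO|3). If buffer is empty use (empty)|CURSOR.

Answer: GKKO|0

Derivation:
After op 1 (home): buf='GKKO' cursor=0
After op 2 (delete): buf='KKO' cursor=0
After op 3 (backspace): buf='KKO' cursor=0
After op 4 (end): buf='KKO' cursor=3
After op 5 (home): buf='KKO' cursor=0
After op 6 (undo): buf='GKKO' cursor=0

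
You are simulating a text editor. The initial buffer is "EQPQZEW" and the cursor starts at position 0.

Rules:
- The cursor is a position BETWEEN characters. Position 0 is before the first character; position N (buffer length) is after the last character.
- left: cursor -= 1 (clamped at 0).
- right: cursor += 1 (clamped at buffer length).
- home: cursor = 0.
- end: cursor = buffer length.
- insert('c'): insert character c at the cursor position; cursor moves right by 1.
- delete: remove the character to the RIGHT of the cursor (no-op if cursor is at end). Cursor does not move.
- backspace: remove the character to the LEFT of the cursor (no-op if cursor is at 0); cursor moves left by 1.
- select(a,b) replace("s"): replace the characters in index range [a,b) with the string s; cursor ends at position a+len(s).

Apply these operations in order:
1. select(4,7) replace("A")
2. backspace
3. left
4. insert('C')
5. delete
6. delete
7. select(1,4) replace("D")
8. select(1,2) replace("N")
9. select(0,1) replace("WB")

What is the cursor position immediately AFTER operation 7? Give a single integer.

Answer: 2

Derivation:
After op 1 (select(4,7) replace("A")): buf='EQPQA' cursor=5
After op 2 (backspace): buf='EQPQ' cursor=4
After op 3 (left): buf='EQPQ' cursor=3
After op 4 (insert('C')): buf='EQPCQ' cursor=4
After op 5 (delete): buf='EQPC' cursor=4
After op 6 (delete): buf='EQPC' cursor=4
After op 7 (select(1,4) replace("D")): buf='ED' cursor=2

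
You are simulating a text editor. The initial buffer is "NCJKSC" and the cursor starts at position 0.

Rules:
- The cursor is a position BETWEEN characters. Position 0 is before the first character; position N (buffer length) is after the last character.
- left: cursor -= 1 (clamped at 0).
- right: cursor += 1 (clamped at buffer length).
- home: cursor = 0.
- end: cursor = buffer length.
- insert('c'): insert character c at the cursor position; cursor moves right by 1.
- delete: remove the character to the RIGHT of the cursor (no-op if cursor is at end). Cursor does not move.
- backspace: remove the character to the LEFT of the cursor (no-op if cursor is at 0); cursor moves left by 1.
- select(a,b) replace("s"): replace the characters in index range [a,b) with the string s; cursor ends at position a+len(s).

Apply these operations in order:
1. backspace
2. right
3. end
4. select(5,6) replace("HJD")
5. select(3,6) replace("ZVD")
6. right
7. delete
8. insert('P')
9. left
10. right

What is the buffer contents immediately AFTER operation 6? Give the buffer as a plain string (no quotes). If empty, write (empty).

After op 1 (backspace): buf='NCJKSC' cursor=0
After op 2 (right): buf='NCJKSC' cursor=1
After op 3 (end): buf='NCJKSC' cursor=6
After op 4 (select(5,6) replace("HJD")): buf='NCJKSHJD' cursor=8
After op 5 (select(3,6) replace("ZVD")): buf='NCJZVDJD' cursor=6
After op 6 (right): buf='NCJZVDJD' cursor=7

Answer: NCJZVDJD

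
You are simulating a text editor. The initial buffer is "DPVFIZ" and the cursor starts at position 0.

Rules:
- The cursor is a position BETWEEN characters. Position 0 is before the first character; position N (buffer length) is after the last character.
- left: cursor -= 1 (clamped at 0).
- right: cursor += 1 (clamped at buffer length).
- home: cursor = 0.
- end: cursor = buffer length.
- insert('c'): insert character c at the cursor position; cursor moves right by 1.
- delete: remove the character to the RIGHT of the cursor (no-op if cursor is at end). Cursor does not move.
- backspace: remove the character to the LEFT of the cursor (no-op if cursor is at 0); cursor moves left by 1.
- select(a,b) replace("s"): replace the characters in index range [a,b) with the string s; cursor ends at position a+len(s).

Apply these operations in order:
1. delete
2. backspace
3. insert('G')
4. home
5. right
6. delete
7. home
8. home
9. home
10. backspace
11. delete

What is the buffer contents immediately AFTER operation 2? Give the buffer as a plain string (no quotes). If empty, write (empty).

After op 1 (delete): buf='PVFIZ' cursor=0
After op 2 (backspace): buf='PVFIZ' cursor=0

Answer: PVFIZ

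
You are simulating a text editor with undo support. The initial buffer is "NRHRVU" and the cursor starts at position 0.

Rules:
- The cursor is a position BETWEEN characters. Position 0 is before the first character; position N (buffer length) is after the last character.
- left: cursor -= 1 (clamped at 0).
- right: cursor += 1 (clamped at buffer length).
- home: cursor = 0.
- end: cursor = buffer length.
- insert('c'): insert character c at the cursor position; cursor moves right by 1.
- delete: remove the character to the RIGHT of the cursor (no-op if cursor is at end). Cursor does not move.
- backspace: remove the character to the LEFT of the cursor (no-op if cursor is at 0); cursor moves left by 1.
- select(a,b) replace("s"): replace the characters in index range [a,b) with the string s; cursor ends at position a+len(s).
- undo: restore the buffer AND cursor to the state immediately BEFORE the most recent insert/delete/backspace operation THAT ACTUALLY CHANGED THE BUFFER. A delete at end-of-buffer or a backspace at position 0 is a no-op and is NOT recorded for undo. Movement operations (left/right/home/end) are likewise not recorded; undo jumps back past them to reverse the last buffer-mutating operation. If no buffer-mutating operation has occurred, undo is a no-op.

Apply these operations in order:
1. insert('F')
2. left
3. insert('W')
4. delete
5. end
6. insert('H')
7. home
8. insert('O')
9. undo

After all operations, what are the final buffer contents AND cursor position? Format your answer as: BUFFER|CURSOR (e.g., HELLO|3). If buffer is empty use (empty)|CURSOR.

Answer: WNRHRVUH|0

Derivation:
After op 1 (insert('F')): buf='FNRHRVU' cursor=1
After op 2 (left): buf='FNRHRVU' cursor=0
After op 3 (insert('W')): buf='WFNRHRVU' cursor=1
After op 4 (delete): buf='WNRHRVU' cursor=1
After op 5 (end): buf='WNRHRVU' cursor=7
After op 6 (insert('H')): buf='WNRHRVUH' cursor=8
After op 7 (home): buf='WNRHRVUH' cursor=0
After op 8 (insert('O')): buf='OWNRHRVUH' cursor=1
After op 9 (undo): buf='WNRHRVUH' cursor=0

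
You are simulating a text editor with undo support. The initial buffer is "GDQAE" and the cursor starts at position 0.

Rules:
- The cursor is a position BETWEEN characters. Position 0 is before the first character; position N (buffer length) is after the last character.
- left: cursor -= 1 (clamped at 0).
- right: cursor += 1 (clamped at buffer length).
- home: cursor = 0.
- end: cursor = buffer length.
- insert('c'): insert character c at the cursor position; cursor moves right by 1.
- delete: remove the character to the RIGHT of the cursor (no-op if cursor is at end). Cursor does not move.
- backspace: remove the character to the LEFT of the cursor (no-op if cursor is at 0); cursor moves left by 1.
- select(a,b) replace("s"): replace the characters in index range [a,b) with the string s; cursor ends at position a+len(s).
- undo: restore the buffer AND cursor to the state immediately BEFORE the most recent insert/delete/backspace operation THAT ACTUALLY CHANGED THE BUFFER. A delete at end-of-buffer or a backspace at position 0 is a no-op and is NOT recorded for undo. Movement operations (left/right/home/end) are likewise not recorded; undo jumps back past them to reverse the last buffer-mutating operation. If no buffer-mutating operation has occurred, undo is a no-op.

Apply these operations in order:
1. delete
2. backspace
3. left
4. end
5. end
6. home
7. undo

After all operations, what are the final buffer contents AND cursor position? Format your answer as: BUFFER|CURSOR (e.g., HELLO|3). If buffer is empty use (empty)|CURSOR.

Answer: GDQAE|0

Derivation:
After op 1 (delete): buf='DQAE' cursor=0
After op 2 (backspace): buf='DQAE' cursor=0
After op 3 (left): buf='DQAE' cursor=0
After op 4 (end): buf='DQAE' cursor=4
After op 5 (end): buf='DQAE' cursor=4
After op 6 (home): buf='DQAE' cursor=0
After op 7 (undo): buf='GDQAE' cursor=0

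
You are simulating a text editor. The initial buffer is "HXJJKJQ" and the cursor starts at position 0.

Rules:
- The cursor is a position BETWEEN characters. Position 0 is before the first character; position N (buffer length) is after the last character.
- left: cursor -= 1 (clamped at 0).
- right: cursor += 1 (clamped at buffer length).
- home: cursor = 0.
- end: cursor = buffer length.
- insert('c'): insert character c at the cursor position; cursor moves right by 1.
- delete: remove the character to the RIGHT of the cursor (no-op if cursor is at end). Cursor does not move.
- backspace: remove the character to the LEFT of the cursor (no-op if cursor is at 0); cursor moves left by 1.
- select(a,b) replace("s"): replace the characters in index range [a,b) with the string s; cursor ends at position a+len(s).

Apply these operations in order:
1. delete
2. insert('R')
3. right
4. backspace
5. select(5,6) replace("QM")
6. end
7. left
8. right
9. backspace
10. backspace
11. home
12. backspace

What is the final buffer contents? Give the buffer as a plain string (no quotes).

Answer: RJJKJ

Derivation:
After op 1 (delete): buf='XJJKJQ' cursor=0
After op 2 (insert('R')): buf='RXJJKJQ' cursor=1
After op 3 (right): buf='RXJJKJQ' cursor=2
After op 4 (backspace): buf='RJJKJQ' cursor=1
After op 5 (select(5,6) replace("QM")): buf='RJJKJQM' cursor=7
After op 6 (end): buf='RJJKJQM' cursor=7
After op 7 (left): buf='RJJKJQM' cursor=6
After op 8 (right): buf='RJJKJQM' cursor=7
After op 9 (backspace): buf='RJJKJQ' cursor=6
After op 10 (backspace): buf='RJJKJ' cursor=5
After op 11 (home): buf='RJJKJ' cursor=0
After op 12 (backspace): buf='RJJKJ' cursor=0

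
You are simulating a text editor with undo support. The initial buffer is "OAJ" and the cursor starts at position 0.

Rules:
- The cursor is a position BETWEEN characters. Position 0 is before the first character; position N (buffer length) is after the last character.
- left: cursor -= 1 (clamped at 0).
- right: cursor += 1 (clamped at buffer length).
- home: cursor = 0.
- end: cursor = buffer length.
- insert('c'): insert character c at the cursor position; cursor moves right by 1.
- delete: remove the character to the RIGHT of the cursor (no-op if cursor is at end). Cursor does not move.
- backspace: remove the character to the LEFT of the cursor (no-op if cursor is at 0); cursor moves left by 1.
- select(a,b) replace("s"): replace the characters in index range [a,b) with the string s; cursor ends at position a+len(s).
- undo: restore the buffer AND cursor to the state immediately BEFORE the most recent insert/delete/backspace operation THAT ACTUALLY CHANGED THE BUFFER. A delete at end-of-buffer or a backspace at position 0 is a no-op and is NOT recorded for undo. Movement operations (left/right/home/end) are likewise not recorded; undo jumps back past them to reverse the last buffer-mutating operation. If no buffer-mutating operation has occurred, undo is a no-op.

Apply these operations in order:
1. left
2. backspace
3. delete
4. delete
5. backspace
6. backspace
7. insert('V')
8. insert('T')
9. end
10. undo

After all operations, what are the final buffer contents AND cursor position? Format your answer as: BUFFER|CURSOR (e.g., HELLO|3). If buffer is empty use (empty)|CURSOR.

Answer: VJ|1

Derivation:
After op 1 (left): buf='OAJ' cursor=0
After op 2 (backspace): buf='OAJ' cursor=0
After op 3 (delete): buf='AJ' cursor=0
After op 4 (delete): buf='J' cursor=0
After op 5 (backspace): buf='J' cursor=0
After op 6 (backspace): buf='J' cursor=0
After op 7 (insert('V')): buf='VJ' cursor=1
After op 8 (insert('T')): buf='VTJ' cursor=2
After op 9 (end): buf='VTJ' cursor=3
After op 10 (undo): buf='VJ' cursor=1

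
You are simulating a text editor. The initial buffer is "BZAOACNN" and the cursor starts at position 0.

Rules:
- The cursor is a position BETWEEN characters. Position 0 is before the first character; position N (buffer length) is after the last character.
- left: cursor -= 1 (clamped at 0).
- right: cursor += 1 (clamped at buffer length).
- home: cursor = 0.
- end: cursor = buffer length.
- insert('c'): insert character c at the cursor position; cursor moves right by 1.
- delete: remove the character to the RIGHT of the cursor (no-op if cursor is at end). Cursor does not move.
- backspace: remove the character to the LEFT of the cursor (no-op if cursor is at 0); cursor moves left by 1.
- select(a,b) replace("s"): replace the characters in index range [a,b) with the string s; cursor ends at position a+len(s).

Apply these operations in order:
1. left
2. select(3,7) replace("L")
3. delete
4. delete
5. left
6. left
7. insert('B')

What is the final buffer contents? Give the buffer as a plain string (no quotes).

Answer: BZBAL

Derivation:
After op 1 (left): buf='BZAOACNN' cursor=0
After op 2 (select(3,7) replace("L")): buf='BZALN' cursor=4
After op 3 (delete): buf='BZAL' cursor=4
After op 4 (delete): buf='BZAL' cursor=4
After op 5 (left): buf='BZAL' cursor=3
After op 6 (left): buf='BZAL' cursor=2
After op 7 (insert('B')): buf='BZBAL' cursor=3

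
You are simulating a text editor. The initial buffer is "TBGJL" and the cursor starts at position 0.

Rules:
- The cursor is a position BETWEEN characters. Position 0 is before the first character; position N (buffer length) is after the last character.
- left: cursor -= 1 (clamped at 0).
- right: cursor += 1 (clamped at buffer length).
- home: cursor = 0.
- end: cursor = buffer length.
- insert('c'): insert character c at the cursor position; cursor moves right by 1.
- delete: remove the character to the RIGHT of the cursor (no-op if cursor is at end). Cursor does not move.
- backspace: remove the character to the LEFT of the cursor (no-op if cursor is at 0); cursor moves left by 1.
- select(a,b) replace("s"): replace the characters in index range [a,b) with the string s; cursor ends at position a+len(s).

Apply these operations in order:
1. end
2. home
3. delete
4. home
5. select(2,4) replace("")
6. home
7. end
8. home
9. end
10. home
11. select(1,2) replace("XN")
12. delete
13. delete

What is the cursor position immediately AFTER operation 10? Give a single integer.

After op 1 (end): buf='TBGJL' cursor=5
After op 2 (home): buf='TBGJL' cursor=0
After op 3 (delete): buf='BGJL' cursor=0
After op 4 (home): buf='BGJL' cursor=0
After op 5 (select(2,4) replace("")): buf='BG' cursor=2
After op 6 (home): buf='BG' cursor=0
After op 7 (end): buf='BG' cursor=2
After op 8 (home): buf='BG' cursor=0
After op 9 (end): buf='BG' cursor=2
After op 10 (home): buf='BG' cursor=0

Answer: 0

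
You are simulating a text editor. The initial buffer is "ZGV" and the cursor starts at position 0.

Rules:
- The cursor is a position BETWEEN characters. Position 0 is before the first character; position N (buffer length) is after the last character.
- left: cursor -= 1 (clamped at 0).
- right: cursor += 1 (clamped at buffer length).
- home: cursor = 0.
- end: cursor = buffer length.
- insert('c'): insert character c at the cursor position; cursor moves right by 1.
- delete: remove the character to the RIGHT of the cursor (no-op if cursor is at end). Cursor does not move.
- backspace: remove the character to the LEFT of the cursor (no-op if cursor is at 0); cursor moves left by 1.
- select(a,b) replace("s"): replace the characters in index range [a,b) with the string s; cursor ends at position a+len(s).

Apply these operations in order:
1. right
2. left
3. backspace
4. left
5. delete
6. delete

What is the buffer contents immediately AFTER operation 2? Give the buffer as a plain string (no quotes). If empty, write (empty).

Answer: ZGV

Derivation:
After op 1 (right): buf='ZGV' cursor=1
After op 2 (left): buf='ZGV' cursor=0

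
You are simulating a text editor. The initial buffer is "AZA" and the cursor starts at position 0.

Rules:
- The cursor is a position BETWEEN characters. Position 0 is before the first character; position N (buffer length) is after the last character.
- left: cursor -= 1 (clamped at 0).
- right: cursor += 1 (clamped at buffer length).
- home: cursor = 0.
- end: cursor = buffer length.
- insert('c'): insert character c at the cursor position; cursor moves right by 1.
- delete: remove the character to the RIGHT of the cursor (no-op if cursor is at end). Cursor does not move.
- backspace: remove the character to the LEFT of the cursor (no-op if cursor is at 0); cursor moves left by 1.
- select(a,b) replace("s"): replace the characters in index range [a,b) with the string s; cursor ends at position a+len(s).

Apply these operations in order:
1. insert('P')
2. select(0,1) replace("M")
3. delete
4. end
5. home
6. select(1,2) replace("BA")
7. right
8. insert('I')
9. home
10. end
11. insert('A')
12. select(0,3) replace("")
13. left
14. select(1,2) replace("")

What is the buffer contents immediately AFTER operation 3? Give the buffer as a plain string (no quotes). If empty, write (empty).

After op 1 (insert('P')): buf='PAZA' cursor=1
After op 2 (select(0,1) replace("M")): buf='MAZA' cursor=1
After op 3 (delete): buf='MZA' cursor=1

Answer: MZA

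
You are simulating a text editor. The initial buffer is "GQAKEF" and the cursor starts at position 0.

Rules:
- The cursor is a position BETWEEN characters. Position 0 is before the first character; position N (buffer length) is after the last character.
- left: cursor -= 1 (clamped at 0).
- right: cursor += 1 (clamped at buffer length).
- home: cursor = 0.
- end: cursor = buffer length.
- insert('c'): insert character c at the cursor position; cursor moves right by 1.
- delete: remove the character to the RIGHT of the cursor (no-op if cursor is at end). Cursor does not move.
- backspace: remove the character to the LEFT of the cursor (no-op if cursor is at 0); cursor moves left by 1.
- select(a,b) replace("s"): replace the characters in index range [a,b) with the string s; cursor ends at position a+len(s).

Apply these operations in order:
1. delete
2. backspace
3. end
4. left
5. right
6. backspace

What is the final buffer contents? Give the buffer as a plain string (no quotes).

Answer: QAKE

Derivation:
After op 1 (delete): buf='QAKEF' cursor=0
After op 2 (backspace): buf='QAKEF' cursor=0
After op 3 (end): buf='QAKEF' cursor=5
After op 4 (left): buf='QAKEF' cursor=4
After op 5 (right): buf='QAKEF' cursor=5
After op 6 (backspace): buf='QAKE' cursor=4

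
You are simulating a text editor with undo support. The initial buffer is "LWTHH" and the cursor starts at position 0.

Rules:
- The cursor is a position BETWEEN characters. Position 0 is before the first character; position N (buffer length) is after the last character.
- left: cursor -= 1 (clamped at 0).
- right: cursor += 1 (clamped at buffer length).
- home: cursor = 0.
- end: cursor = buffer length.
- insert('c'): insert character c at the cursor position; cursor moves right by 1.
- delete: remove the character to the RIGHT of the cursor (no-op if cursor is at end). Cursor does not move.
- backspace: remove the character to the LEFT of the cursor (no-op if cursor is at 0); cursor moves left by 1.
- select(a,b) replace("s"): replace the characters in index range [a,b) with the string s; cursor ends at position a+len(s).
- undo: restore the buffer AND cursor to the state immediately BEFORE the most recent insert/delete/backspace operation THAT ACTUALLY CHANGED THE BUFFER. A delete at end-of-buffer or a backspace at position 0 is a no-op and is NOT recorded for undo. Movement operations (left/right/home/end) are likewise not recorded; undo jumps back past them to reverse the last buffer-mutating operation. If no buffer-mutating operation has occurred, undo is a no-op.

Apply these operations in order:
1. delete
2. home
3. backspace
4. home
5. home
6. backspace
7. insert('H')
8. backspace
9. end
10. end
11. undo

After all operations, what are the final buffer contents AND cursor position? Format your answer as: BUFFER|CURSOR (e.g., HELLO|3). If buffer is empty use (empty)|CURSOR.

Answer: HWTHH|1

Derivation:
After op 1 (delete): buf='WTHH' cursor=0
After op 2 (home): buf='WTHH' cursor=0
After op 3 (backspace): buf='WTHH' cursor=0
After op 4 (home): buf='WTHH' cursor=0
After op 5 (home): buf='WTHH' cursor=0
After op 6 (backspace): buf='WTHH' cursor=0
After op 7 (insert('H')): buf='HWTHH' cursor=1
After op 8 (backspace): buf='WTHH' cursor=0
After op 9 (end): buf='WTHH' cursor=4
After op 10 (end): buf='WTHH' cursor=4
After op 11 (undo): buf='HWTHH' cursor=1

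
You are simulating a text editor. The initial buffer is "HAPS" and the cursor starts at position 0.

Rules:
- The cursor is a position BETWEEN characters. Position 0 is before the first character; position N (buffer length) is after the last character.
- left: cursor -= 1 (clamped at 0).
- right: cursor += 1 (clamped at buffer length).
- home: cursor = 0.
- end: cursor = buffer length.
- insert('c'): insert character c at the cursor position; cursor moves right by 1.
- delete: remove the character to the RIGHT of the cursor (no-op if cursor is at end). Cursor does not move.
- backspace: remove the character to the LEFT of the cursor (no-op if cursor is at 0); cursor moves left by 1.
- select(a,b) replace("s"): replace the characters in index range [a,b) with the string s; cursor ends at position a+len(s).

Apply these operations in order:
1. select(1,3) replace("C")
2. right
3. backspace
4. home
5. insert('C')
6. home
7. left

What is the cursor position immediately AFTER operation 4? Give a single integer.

After op 1 (select(1,3) replace("C")): buf='HCS' cursor=2
After op 2 (right): buf='HCS' cursor=3
After op 3 (backspace): buf='HC' cursor=2
After op 4 (home): buf='HC' cursor=0

Answer: 0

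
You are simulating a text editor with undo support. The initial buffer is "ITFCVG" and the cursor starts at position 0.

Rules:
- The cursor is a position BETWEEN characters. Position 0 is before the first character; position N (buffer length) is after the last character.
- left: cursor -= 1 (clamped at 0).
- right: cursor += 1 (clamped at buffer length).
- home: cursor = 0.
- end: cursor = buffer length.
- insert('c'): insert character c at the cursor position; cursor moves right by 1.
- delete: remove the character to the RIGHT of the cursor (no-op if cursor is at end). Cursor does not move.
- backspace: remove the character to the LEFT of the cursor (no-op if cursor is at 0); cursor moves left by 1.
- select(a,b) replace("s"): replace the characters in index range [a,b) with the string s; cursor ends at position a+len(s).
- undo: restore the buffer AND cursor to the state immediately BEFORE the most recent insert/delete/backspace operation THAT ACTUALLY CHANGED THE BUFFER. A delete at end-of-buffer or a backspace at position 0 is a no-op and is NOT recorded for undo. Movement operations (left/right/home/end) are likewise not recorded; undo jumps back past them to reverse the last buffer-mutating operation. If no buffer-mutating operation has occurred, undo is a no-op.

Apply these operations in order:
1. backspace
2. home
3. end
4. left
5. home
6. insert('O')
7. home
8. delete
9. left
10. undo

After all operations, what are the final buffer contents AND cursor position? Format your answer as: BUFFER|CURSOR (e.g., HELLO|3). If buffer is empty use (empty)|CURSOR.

After op 1 (backspace): buf='ITFCVG' cursor=0
After op 2 (home): buf='ITFCVG' cursor=0
After op 3 (end): buf='ITFCVG' cursor=6
After op 4 (left): buf='ITFCVG' cursor=5
After op 5 (home): buf='ITFCVG' cursor=0
After op 6 (insert('O')): buf='OITFCVG' cursor=1
After op 7 (home): buf='OITFCVG' cursor=0
After op 8 (delete): buf='ITFCVG' cursor=0
After op 9 (left): buf='ITFCVG' cursor=0
After op 10 (undo): buf='OITFCVG' cursor=0

Answer: OITFCVG|0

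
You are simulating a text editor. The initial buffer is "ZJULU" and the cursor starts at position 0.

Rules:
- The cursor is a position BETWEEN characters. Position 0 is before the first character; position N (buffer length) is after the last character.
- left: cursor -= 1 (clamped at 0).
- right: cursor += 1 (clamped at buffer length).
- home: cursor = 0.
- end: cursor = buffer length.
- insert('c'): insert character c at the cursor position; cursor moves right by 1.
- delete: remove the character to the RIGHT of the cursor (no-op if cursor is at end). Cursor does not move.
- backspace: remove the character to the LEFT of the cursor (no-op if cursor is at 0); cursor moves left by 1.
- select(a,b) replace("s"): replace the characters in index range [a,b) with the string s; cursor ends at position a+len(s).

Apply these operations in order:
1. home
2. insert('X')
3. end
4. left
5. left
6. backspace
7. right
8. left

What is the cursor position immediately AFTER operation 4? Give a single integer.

Answer: 5

Derivation:
After op 1 (home): buf='ZJULU' cursor=0
After op 2 (insert('X')): buf='XZJULU' cursor=1
After op 3 (end): buf='XZJULU' cursor=6
After op 4 (left): buf='XZJULU' cursor=5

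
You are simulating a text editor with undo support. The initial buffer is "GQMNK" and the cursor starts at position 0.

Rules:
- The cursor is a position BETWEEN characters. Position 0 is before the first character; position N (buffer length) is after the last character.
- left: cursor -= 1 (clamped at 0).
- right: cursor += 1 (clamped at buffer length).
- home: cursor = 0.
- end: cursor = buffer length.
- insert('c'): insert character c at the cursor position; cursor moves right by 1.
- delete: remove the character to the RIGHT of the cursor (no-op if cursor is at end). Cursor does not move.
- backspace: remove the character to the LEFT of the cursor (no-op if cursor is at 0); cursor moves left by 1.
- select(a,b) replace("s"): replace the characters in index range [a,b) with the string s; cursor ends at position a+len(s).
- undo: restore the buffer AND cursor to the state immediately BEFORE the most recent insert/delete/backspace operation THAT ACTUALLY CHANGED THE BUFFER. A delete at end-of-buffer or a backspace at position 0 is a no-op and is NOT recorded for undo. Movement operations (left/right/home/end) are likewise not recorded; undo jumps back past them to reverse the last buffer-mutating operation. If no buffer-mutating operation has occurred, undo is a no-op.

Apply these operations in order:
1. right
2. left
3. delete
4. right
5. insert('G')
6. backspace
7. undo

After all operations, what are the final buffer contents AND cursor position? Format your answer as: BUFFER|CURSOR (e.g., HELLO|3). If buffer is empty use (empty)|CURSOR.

After op 1 (right): buf='GQMNK' cursor=1
After op 2 (left): buf='GQMNK' cursor=0
After op 3 (delete): buf='QMNK' cursor=0
After op 4 (right): buf='QMNK' cursor=1
After op 5 (insert('G')): buf='QGMNK' cursor=2
After op 6 (backspace): buf='QMNK' cursor=1
After op 7 (undo): buf='QGMNK' cursor=2

Answer: QGMNK|2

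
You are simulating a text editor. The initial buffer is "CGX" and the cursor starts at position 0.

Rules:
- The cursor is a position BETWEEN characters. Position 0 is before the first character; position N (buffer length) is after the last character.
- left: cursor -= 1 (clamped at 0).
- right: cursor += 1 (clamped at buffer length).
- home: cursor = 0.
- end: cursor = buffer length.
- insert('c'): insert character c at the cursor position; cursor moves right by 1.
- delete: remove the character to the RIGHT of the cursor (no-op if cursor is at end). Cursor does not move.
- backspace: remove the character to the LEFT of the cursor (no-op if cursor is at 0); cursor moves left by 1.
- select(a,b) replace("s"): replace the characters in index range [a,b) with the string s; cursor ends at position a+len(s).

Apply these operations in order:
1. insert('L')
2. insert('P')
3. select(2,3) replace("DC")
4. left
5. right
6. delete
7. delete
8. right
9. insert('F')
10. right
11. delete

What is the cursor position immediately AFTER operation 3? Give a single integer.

After op 1 (insert('L')): buf='LCGX' cursor=1
After op 2 (insert('P')): buf='LPCGX' cursor=2
After op 3 (select(2,3) replace("DC")): buf='LPDCGX' cursor=4

Answer: 4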